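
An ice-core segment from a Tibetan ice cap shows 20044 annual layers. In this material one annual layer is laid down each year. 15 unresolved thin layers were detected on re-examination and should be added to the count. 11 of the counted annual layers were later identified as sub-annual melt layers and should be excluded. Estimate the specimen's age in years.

True annual layer count = 20044 − 11 + 15 = 20048.
At one annual layer per year, that is 20048 years.

20048 years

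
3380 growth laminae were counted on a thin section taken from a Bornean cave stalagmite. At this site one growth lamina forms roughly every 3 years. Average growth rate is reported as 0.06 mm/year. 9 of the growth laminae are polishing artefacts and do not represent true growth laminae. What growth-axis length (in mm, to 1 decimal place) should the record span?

606.8 mm

After corrections the count is 3380 − 9 = 3371 growth laminae.
Multiplying by 3 years per growth lamina: 3371 × 3 = 10113 years.
Length ≈ 0.06 × 10113 = 606.8 mm.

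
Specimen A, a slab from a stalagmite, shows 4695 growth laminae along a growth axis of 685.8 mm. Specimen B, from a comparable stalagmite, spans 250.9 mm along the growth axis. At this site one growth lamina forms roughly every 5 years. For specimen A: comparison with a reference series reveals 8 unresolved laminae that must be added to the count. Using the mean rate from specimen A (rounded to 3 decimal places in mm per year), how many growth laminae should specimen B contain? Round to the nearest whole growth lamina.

Specimen A: adjusted count: 4695 + 8 = 4703 growth laminae.
Specimen A: multiplying by 5 years per growth lamina: 4703 × 5 = 23515 years.
A: Mean rate = 685.8 mm / 23515 years ≈ 0.029 mm/year.
For B, 250.9 / 0.029 = 8651.72 years; at 5 years per growth lamina that is 8651.72 / 5 ≈ 1730 growth laminae.

1730 growth laminae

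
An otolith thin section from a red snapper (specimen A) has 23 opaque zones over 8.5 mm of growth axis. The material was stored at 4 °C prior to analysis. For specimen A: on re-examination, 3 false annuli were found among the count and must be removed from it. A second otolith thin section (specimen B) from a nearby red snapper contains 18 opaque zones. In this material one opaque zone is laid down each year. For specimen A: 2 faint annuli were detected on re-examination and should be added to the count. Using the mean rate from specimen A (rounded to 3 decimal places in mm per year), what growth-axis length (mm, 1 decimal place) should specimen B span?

6.9 mm

Specimen A: after corrections the count is 23 − 3 + 2 = 22 opaque zones.
A: Extension rate ≈ 8.5 / 22 = 0.386 mm/yr.
B's length ≈ 0.386 × 18 = 6.9 mm.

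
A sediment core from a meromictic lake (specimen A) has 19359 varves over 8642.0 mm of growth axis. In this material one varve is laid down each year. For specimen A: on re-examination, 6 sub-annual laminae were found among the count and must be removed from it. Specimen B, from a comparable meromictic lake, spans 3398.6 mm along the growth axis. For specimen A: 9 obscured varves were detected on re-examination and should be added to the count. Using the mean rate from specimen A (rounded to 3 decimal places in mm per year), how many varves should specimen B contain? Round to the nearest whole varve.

Specimen A: adjusted count: 19359 − 6 + 9 = 19362 varves.
A: Extension rate ≈ 8642.0 / 19362 = 0.446 mm per year.
For B, 3398.6 / 0.446 = 7620.18 years ≈ 7620 varves.

7620 varves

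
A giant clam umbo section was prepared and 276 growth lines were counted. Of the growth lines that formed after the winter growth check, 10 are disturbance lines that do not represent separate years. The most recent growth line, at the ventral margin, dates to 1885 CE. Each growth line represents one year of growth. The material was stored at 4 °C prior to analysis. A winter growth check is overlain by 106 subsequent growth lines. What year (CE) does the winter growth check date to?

There are 106 growth lines younger than the winter growth check.
106 − 10 false = 96 true growth lines after the winter growth check.
The growth line at the ventral margin is 1885 CE, so the winter growth check dates to 1885 − 96 = 1789 CE.

1789 CE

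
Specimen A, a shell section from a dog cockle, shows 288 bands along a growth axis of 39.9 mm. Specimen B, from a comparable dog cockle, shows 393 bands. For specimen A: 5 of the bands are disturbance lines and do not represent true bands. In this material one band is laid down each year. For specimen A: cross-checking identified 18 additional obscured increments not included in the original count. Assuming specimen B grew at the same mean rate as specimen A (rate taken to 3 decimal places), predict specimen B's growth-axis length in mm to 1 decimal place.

Specimen A: correcting the raw count gives 288 − 5 + 18 = 301 true bands.
A: 39.9 mm over 301 years gives 39.9 / 301 ≈ 0.133 mm/yr.
Length of B = 0.133 × 393 = 52.3 mm.

52.3 mm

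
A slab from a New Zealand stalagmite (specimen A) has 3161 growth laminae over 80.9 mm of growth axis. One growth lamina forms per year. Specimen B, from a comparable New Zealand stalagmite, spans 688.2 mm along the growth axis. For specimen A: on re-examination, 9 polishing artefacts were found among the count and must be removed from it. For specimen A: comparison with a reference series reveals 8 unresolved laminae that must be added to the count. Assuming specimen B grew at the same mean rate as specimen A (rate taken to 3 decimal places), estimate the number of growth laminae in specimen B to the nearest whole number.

Specimen A: after corrections the count is 3161 − 9 + 8 = 3160 growth laminae.
A: Mean rate = 80.9 mm / 3160 years ≈ 0.026 mm/year.
Specimen B: 688.2 mm / 0.026 mm per year = 26469.23 years ≈ 26469 growth laminae.

26469 growth laminae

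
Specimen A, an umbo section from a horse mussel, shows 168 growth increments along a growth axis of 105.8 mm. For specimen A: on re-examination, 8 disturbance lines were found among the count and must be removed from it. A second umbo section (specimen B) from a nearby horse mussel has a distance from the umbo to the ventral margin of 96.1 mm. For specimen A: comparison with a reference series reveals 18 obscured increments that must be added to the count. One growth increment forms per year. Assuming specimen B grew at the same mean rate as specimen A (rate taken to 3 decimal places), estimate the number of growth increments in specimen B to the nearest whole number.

Specimen A: true growth increment count = 168 − 8 + 18 = 178.
A: 105.8 mm over 178 years gives 105.8 / 178 ≈ 0.594 mm/year.
Specimen B: 96.1 mm / 0.594 mm per year = 161.78 years ≈ 162 growth increments.

162 growth increments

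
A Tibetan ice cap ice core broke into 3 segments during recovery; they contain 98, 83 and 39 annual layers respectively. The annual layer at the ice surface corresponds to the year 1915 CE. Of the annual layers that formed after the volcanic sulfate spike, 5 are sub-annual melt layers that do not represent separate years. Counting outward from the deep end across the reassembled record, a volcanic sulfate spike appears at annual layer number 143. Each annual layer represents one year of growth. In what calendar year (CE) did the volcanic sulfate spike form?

Total annual layers = 98 + 83 + 39 = 220.
220 − 143 = 77 annual layers lie beyond the volcanic sulfate spike toward the ice surface.
Removing the 5 false annual layers leaves 77 − 5 = 72 true annual layers beyond the volcanic sulfate spike.
1915 − 72 = 1843 CE.

1843 CE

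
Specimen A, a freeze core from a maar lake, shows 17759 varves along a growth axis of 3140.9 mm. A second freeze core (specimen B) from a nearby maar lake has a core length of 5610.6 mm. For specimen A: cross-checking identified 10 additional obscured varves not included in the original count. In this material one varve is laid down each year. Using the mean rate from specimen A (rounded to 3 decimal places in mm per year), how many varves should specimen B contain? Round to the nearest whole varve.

Specimen A: adjusted count: 17759 + 10 = 17769 varves.
A: Mean rate = 3140.9 mm / 17769 years ≈ 0.177 mm per year.
For B, 5610.6 / 0.177 = 31698.31 years ≈ 31698 varves.

31698 varves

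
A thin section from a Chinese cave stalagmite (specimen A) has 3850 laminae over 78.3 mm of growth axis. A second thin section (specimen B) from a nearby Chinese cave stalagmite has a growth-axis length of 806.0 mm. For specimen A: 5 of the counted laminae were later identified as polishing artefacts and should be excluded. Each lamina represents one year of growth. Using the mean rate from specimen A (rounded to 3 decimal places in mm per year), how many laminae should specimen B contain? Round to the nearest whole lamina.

40300 laminae

Specimen A: adjusted count: 3850 − 5 = 3845 laminae.
A: Mean rate = 78.3 mm / 3845 years ≈ 0.020 mm per year.
For B, 806.0 / 0.020 = 40300.00 years ≈ 40300 laminae.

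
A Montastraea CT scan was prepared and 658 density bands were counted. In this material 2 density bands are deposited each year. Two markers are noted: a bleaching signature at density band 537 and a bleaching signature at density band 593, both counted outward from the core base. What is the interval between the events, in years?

28 years

593 − 537 = 56 density bands lie between the two events.
Dividing by 2 density bands per year: 56 / 2 = 28 years.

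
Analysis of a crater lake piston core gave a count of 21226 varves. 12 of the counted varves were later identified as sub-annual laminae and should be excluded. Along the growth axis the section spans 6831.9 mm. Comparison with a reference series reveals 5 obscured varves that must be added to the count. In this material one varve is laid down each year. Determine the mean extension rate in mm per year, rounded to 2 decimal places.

True varve count = 21226 − 12 + 5 = 21219.
Extension rate ≈ 6831.9 / 21219 = 0.32 mm per year.

0.32 mm per year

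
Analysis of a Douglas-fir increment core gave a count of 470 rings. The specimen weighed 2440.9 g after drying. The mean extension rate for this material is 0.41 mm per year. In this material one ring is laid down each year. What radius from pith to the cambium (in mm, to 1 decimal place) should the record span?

192.7 mm

The record spans 470 years at 0.41 mm per year.
Length ≈ 0.41 × 470 = 192.7 mm.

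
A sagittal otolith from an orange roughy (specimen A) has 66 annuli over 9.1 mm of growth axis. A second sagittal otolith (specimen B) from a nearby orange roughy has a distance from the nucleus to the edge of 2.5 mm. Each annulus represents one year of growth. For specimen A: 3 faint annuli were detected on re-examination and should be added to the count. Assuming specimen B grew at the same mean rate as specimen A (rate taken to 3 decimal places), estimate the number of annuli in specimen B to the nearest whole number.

19 annuli

Specimen A: after corrections the count is 66 + 3 = 69 annuli.
A: Mean rate = 9.1 mm / 69 years ≈ 0.132 mm/yr.
B spans 2.5 / 0.132 = 18.94 years ≈ 19 annuli.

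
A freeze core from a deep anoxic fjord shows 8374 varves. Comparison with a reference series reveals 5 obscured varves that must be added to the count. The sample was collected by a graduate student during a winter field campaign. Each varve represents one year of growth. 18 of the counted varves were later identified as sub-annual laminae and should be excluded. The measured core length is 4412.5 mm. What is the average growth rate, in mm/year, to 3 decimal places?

Correcting the raw count gives 8374 − 18 + 5 = 8361 true varves.
Mean rate = 4412.5 mm / 8361 years ≈ 0.528 mm/year.

0.528 mm/year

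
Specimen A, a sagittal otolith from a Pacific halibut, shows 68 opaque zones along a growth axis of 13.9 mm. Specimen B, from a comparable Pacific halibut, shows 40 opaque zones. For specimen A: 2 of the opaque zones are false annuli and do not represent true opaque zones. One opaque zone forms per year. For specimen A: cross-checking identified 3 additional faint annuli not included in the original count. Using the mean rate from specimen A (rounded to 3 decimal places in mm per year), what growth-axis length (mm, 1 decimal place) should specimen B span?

Specimen A: true opaque zone count = 68 − 2 + 3 = 69.
A: Mean rate = 13.9 mm / 69 years ≈ 0.201 mm per year.
B's length ≈ 0.201 × 40 = 8.0 mm.

8.0 mm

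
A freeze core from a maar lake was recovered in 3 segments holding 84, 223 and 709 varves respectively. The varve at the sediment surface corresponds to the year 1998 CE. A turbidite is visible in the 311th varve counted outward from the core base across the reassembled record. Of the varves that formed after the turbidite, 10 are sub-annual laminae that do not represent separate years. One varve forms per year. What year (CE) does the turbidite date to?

Total varves = 84 + 223 + 709 = 1016.
Between varve 311 and the sediment surface there are 1016 − 311 = 705 varves.
Removing the 10 false varves leaves 705 − 10 = 695 true varves beyond the turbidite.
1998 − 695 = 1303 CE.

1303 CE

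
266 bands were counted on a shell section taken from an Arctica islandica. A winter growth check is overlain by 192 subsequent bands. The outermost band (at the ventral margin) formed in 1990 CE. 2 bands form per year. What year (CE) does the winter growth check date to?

192 bands formed after the winter growth check.
Dividing by 2 bands per year: 192 / 2 = 96 years.
The band at the ventral margin is 1990 CE, so the winter growth check dates to 1990 − 96 = 1894 CE.

1894 CE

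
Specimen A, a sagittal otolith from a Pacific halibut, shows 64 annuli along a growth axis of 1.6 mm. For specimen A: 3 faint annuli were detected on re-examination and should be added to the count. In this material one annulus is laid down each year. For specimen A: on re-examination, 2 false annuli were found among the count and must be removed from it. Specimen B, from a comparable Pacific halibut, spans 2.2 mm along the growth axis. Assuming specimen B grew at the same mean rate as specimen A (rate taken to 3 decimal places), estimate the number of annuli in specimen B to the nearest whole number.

88 annuli

Specimen A: correcting the raw count gives 64 − 2 + 3 = 65 true annuli.
A: Mean rate = 1.6 mm / 65 years ≈ 0.025 mm/year.
B spans 2.2 / 0.025 = 88.00 years ≈ 88 annuli.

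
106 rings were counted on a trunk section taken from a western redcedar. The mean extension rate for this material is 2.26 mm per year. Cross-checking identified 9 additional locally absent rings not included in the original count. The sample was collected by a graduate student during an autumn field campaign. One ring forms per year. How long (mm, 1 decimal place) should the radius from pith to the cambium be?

259.9 mm

Correcting the raw count gives 106 + 9 = 115 true rings.
Predicted length = 2.26 mm/year × 115 years = 259.9 mm.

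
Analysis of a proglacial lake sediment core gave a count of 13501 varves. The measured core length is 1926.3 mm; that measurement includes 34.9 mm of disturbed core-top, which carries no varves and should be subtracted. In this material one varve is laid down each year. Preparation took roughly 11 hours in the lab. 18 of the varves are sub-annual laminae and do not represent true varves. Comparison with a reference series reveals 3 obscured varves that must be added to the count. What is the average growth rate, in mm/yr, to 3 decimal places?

0.140 mm/yr

True varve count = 13501 − 18 + 3 = 13486.
Net length = 1926.3 − 34.9 = 1891.4 mm.
Extension rate ≈ 1891.4 / 13486 = 0.140 mm/yr.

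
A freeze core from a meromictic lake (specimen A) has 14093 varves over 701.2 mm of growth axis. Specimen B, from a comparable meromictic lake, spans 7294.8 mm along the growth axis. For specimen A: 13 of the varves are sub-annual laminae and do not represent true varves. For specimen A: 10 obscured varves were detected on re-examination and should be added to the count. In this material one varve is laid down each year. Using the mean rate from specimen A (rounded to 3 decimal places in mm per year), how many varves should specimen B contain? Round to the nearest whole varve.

Specimen A: correcting the raw count gives 14093 − 13 + 10 = 14090 true varves.
A: Mean rate = 701.2 mm / 14090 years ≈ 0.050 mm/yr.
Specimen B: 7294.8 mm / 0.050 mm per year = 145896.00 years ≈ 145896 varves.

145896 varves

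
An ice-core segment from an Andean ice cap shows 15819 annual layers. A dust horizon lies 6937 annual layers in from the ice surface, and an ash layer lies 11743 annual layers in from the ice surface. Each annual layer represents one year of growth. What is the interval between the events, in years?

4806 years

11743 − 6937 = 4806 annual layers lie between the two events.
One annual layer per year makes the interval 4806 years.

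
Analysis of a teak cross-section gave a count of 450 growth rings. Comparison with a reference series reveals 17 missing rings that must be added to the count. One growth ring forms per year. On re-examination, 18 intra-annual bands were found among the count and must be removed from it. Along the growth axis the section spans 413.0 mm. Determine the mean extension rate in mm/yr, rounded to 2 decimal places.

0.92 mm/yr

Correcting the raw count gives 450 − 18 + 17 = 449 true growth rings.
413.0 mm over 449 years gives 413.0 / 449 ≈ 0.92 mm/yr.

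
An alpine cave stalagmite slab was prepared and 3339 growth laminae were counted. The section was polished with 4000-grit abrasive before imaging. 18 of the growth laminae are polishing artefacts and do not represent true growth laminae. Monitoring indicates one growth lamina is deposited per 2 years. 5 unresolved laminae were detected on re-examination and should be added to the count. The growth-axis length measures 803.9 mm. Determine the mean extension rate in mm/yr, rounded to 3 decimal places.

True growth lamina count = 3339 − 18 + 5 = 3326.
3326 growth laminae at 2 years each span 3326 × 2 = 6652 years.
803.9 mm over 6652 years gives 803.9 / 6652 ≈ 0.121 mm/yr.

0.121 mm/yr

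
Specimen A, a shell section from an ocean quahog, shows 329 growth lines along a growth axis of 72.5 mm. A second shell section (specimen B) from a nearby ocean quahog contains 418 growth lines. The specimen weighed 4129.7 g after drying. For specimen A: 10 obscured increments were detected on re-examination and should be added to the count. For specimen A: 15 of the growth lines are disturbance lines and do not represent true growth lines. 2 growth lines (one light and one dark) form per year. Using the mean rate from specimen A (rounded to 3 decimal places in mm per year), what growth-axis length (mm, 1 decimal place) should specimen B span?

93.6 mm

Specimen A: true growth line count = 329 − 15 + 10 = 324.
Specimen A: dividing by 2 growth lines per year: 324 / 2 = 162 years.
A: Extension rate ≈ 72.5 / 162 = 0.448 mm/year.
Specimen B: dividing by 2 growth lines per year: 418 / 2 = 209 years. Length of B = 0.448 × 209 = 93.6 mm.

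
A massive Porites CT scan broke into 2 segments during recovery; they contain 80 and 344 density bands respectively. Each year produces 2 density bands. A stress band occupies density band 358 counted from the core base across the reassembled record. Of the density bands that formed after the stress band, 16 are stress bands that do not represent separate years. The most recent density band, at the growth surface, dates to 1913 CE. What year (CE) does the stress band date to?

Total density bands = 80 + 344 = 424.
The stress band sits at density band 358 from the core base, so 424 − 358 = 66 density bands formed after it.
66 − 16 false = 50 true density bands after the stress band.
Dividing by 2 density bands per year: 50 / 2 = 25 years.
The density band at the growth surface is 1913 CE, so the stress band dates to 1913 − 25 = 1888 CE.

1888 CE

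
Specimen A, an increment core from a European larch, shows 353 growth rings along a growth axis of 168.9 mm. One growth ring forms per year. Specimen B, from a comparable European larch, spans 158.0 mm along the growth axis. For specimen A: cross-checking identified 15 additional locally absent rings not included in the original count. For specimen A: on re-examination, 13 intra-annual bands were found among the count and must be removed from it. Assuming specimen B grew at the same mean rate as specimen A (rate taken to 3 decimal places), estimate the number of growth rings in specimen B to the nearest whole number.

332 growth rings

Specimen A: true growth ring count = 353 − 13 + 15 = 355.
A: Mean rate = 168.9 mm / 355 years ≈ 0.476 mm/year.
For B, 158.0 / 0.476 = 331.93 years ≈ 332 growth rings.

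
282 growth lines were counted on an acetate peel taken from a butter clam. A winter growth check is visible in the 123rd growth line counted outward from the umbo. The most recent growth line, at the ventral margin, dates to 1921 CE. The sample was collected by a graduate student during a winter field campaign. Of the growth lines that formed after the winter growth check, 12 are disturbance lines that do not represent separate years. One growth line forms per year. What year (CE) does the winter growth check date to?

1774 CE

282 − 123 = 159 growth lines lie beyond the winter growth check toward the ventral margin.
Removing the 12 false growth lines leaves 159 − 12 = 147 true growth lines beyond the winter growth check.
The growth line at the ventral margin is 1921 CE, so the winter growth check dates to 1921 − 147 = 1774 CE.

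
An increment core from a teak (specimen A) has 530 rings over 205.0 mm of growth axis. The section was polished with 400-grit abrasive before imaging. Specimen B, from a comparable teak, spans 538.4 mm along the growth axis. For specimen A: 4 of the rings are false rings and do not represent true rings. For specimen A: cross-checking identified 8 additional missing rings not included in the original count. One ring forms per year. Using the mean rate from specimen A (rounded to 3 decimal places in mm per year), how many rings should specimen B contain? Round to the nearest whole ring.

1402 rings

Specimen A: adjusted count: 530 − 4 + 8 = 534 rings.
A: Mean rate = 205.0 mm / 534 years ≈ 0.384 mm/yr.
For B, 538.4 / 0.384 = 1402.08 years ≈ 1402 rings.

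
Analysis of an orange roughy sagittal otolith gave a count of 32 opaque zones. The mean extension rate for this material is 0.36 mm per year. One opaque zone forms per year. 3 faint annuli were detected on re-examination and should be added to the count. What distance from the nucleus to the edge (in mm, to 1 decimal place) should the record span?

12.6 mm

Correcting the raw count gives 32 + 3 = 35 true opaque zones.
35 years at 0.36 mm/year gives 0.36 × 35 = 12.6 mm.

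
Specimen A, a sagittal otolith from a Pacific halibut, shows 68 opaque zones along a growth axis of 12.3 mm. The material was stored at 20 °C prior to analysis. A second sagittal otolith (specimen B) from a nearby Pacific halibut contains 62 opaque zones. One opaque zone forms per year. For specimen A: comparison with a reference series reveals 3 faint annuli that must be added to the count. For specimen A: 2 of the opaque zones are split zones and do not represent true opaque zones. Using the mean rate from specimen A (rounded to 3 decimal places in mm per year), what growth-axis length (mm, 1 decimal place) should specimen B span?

11.0 mm

Specimen A: correcting the raw count gives 68 − 2 + 3 = 69 true opaque zones.
A: Mean rate = 12.3 mm / 69 years ≈ 0.178 mm per year.
Length of B = 0.178 × 62 = 11.0 mm.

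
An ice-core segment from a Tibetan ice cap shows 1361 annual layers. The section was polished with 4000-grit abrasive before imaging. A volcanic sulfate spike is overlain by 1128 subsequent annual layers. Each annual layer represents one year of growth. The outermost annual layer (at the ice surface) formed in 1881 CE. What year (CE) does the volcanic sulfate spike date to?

There are 1128 annual layers younger than the volcanic sulfate spike.
The annual layer at the ice surface is 1881 CE, so the volcanic sulfate spike dates to 1881 − 1128 = 753 CE.

753 CE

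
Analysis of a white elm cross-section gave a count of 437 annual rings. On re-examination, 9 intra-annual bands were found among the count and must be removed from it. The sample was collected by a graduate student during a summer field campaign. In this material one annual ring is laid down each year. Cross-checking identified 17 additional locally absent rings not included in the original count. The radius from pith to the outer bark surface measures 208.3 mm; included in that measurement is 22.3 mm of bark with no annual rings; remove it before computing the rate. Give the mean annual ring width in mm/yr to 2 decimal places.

After corrections the count is 437 − 9 + 17 = 445 annual rings.
Net length = 208.3 − 22.3 = 186.0 mm.
Extension rate ≈ 186.0 / 445 = 0.42 mm/yr.

0.42 mm/yr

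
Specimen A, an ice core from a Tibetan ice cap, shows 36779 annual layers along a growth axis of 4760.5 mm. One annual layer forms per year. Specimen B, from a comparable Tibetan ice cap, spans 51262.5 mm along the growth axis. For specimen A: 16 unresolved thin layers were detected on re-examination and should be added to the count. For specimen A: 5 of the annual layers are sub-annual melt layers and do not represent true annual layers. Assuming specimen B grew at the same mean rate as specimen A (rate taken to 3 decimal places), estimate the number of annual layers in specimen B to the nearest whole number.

Specimen A: true annual layer count = 36779 − 5 + 16 = 36790.
A: Mean rate = 4760.5 mm / 36790 years ≈ 0.129 mm/year.
B spans 51262.5 / 0.129 = 397383.72 years ≈ 397384 annual layers.

397384 annual layers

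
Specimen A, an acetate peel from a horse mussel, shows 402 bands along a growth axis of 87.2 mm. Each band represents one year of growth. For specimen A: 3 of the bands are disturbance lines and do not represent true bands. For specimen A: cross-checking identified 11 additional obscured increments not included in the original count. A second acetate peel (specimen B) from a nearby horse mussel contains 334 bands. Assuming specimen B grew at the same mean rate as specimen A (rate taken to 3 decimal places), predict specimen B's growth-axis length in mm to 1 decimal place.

Specimen A: adjusted count: 402 − 3 + 11 = 410 bands.
A: 87.2 mm over 410 years gives 87.2 / 410 ≈ 0.213 mm/year.
Length of B = 0.213 × 334 = 71.1 mm.

71.1 mm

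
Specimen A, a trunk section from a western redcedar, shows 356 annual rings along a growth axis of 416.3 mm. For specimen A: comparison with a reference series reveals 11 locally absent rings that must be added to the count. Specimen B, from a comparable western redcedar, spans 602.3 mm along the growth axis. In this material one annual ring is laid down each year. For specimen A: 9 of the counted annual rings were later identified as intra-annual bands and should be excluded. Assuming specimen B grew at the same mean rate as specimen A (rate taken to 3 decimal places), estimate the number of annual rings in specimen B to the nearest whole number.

518 annual rings

Specimen A: correcting the raw count gives 356 − 9 + 11 = 358 true annual rings.
A: Mean rate = 416.3 mm / 358 years ≈ 1.163 mm per year.
Specimen B: 602.3 mm / 1.163 mm per year = 517.88 years ≈ 518 annual rings.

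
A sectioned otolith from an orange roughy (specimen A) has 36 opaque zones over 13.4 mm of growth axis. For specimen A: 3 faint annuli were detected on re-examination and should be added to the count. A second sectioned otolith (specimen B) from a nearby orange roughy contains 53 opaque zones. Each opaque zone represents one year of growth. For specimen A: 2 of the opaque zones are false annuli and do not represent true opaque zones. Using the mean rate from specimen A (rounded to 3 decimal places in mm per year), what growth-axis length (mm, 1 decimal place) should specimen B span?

Specimen A: after corrections the count is 36 − 2 + 3 = 37 opaque zones.
A: 13.4 mm over 37 years gives 13.4 / 37 ≈ 0.362 mm/yr.
Length of B = 0.362 × 53 = 19.2 mm.

19.2 mm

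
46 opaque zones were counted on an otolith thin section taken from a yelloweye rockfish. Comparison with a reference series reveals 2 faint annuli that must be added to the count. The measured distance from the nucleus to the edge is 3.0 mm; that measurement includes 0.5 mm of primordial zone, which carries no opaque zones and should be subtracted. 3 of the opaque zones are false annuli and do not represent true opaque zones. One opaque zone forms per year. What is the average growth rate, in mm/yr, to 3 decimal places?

True opaque zone count = 46 − 3 + 2 = 45.
Net length = 3.0 − 0.5 = 2.5 mm.
Extension rate ≈ 2.5 / 45 = 0.056 mm/yr.

0.056 mm/yr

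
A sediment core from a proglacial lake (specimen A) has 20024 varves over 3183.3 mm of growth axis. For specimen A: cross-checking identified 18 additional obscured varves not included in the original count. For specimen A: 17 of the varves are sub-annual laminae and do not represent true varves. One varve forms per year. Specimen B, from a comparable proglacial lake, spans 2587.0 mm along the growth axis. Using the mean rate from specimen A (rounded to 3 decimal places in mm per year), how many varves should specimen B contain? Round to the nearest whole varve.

Specimen A: adjusted count: 20024 − 17 + 18 = 20025 varves.
A: 3183.3 mm over 20025 years gives 3183.3 / 20025 ≈ 0.159 mm/yr.
B spans 2587.0 / 0.159 = 16270.44 years ≈ 16270 varves.

16270 varves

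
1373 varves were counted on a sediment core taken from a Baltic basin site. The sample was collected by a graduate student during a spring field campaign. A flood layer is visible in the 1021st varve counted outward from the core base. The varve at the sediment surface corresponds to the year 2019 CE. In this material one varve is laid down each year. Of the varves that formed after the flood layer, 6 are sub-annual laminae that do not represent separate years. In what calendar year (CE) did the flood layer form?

1673 CE

The flood layer sits at varve 1021 from the core base, so 1373 − 1021 = 352 varves formed after it.
352 − 6 false = 346 true varves after the flood layer.
The varve at the sediment surface is 2019 CE, so the flood layer dates to 2019 − 346 = 1673 CE.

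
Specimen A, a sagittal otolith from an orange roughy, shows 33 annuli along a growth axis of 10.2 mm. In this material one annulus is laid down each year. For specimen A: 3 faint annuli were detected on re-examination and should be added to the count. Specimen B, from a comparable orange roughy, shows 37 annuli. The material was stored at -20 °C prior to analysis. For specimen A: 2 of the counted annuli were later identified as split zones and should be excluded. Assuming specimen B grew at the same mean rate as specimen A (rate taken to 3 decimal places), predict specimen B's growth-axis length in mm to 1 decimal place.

Specimen A: adjusted count: 33 − 2 + 3 = 34 annuli.
A: 10.2 mm over 34 years gives 10.2 / 34 ≈ 0.300 mm/yr.
For B, 0.300 mm/year × 37 years = 11.1 mm.

11.1 mm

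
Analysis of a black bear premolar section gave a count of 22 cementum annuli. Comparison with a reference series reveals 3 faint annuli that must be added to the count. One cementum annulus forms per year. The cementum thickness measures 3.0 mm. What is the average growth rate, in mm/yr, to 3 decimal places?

0.120 mm/yr

True cementum annulus count = 22 + 3 = 25.
Mean rate = 3.0 mm / 25 years ≈ 0.120 mm/yr.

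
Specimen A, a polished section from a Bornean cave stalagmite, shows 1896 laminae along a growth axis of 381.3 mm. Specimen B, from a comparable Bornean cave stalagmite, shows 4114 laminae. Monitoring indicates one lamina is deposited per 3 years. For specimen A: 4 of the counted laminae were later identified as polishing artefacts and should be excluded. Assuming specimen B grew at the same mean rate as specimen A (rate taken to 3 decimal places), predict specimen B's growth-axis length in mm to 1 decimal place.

Specimen A: adjusted count: 1896 − 4 = 1892 laminae.
Specimen A: at 3 years per lamina, 1892 × 3 = 5676 years.
A: 381.3 mm over 5676 years gives 381.3 / 5676 ≈ 0.067 mm/yr.
Specimen B: 4114 laminae at 3 years each span 4114 × 3 = 12342 years. B's length ≈ 0.067 × 12342 = 826.9 mm.

826.9 mm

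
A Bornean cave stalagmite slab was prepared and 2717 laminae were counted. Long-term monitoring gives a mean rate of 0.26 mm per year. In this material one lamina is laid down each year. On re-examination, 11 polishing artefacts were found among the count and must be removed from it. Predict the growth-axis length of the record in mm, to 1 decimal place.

Correcting the raw count gives 2717 − 11 = 2706 true laminae.
Length ≈ 0.26 × 2706 = 703.6 mm.

703.6 mm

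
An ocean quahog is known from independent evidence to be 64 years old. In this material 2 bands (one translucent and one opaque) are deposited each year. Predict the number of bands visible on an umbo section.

128 bands

64 years at 2 bands per year gives 64 × 2 = 128 bands.
So 128 bands should be present.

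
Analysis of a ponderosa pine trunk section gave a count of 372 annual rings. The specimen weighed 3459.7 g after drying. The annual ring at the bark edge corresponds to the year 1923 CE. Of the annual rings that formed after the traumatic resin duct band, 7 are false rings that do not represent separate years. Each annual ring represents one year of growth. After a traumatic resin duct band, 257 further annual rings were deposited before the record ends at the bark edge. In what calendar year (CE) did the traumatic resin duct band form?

257 annual rings post-date the traumatic resin duct band.
Removing the 7 false annual rings leaves 257 − 7 = 250 true annual rings beyond the traumatic resin duct band.
The annual ring at the bark edge is 1923 CE, so the traumatic resin duct band dates to 1923 − 250 = 1673 CE.

1673 CE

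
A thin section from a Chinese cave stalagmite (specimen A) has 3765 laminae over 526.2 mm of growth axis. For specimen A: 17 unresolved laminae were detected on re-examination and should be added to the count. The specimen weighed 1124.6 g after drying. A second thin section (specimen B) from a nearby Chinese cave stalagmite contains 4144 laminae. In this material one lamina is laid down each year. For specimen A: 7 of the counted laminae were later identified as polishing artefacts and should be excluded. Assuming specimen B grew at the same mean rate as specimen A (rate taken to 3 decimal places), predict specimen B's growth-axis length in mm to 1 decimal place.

Specimen A: after corrections the count is 3765 − 7 + 17 = 3775 laminae.
A: Extension rate ≈ 526.2 / 3775 = 0.139 mm per year.
Length of B = 0.139 × 4144 = 576.0 mm.

576.0 mm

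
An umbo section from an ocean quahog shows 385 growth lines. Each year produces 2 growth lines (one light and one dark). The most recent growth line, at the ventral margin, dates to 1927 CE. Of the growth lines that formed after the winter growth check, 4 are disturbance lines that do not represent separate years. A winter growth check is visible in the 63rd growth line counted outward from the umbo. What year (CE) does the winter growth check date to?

1768 CE

The winter growth check sits at growth line 63 from the umbo, so 385 − 63 = 322 growth lines formed after it.
322 − 4 false = 318 true growth lines after the winter growth check.
With 2 growth lines per year, 318 / 2 = 159 years.
The growth line at the ventral margin is 1927 CE, so the winter growth check dates to 1927 − 159 = 1768 CE.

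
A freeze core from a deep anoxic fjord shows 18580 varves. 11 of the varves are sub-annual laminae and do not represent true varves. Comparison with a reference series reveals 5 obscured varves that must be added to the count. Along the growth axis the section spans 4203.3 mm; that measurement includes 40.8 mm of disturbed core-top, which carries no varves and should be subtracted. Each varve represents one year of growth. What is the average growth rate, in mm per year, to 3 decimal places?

Correcting the raw count gives 18580 − 11 + 5 = 18574 true varves.
The growth record spans 4203.3 − 40.8 = 4162.5 mm.
4162.5 mm over 18574 years gives 4162.5 / 18574 ≈ 0.224 mm per year.

0.224 mm per year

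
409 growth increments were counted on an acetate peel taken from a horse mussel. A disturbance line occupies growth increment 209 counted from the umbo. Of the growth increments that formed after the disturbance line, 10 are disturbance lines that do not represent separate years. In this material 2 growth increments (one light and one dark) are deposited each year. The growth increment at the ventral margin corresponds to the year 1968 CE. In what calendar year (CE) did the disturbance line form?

The disturbance line sits at growth increment 209 from the umbo, so 409 − 209 = 200 growth increments formed after it.
Removing the 10 false growth increments leaves 200 − 10 = 190 true growth increments beyond the disturbance line.
190 growth increments at 2 per year is 190 / 2 = 95 years.
1968 − 95 = 1873 CE.

1873 CE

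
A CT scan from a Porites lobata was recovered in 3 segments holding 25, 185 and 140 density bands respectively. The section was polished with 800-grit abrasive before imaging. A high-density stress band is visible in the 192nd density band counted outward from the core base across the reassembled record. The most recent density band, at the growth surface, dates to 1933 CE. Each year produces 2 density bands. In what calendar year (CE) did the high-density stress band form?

Total density bands = 25 + 185 + 140 = 350.
Between density band 192 and the growth surface there are 350 − 192 = 158 density bands.
158 density bands at 2 per year is 158 / 2 = 79 years.
The density band at the growth surface is 1933 CE, so the high-density stress band dates to 1933 − 79 = 1854 CE.

1854 CE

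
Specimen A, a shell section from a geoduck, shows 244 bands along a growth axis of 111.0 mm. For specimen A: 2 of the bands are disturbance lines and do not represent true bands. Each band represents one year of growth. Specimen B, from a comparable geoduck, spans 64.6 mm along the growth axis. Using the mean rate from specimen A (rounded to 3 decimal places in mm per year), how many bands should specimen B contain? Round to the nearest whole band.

141 bands

Specimen A: true band count = 244 − 2 = 242.
A: Extension rate ≈ 111.0 / 242 = 0.459 mm/year.
Specimen B: 64.6 mm / 0.459 mm per year = 140.74 years ≈ 141 bands.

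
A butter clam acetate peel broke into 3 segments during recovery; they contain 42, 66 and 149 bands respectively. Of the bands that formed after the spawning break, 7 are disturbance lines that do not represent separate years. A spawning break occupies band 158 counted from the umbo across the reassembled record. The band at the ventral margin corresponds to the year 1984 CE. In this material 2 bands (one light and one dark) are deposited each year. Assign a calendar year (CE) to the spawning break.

Total bands = 42 + 66 + 149 = 257.
Between band 158 and the ventral margin there are 257 − 158 = 99 bands.
Excluding 7 false bands: 99 − 7 = 92.
92 bands at 2 per year is 92 / 2 = 46 years.
The band at the ventral margin is 1984 CE, so the spawning break dates to 1984 − 46 = 1938 CE.

1938 CE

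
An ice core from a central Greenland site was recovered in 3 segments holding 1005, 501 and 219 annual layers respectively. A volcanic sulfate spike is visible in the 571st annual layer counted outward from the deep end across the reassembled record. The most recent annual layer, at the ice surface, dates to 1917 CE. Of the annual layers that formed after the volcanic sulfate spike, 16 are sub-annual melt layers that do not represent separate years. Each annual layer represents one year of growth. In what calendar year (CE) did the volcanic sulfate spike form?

Total annual layers = 1005 + 501 + 219 = 1725.
The volcanic sulfate spike sits at annual layer 571 from the deep end, so 1725 − 571 = 1154 annual layers formed after it.
Excluding 16 false annual layers: 1154 − 16 = 1138.
Counting back 1138 years from 1917 CE places the volcanic sulfate spike in 1917 − 1138 = 779 CE.

779 CE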